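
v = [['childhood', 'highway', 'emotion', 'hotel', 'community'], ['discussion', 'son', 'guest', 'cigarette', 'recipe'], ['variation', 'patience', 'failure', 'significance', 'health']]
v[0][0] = 'childhood'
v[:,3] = ['hotel', 'cigarette', 'significance']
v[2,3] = 'significance'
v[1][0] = 'discussion'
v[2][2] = 'failure'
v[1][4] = 'recipe'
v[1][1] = 'son'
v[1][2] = 'guest'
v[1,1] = 'son'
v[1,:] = ['discussion', 'son', 'guest', 'cigarette', 'recipe']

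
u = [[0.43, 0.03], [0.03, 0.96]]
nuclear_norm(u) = 1.39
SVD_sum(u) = [[0.00,0.05], [0.05,0.96]] + [[0.43, -0.02], [-0.02, 0.0]]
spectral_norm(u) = 0.96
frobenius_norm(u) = 1.05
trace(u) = 1.39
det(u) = 0.41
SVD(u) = [[0.06, 1.0],[1.0, -0.06]] @ diag([0.9616927070618918, 0.4283072929381082]) @ [[0.06,1.00], [1.00,-0.06]]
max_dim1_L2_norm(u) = 0.96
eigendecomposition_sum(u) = [[0.43, -0.02], [-0.02, 0.00]] + [[0.0, 0.05], [0.05, 0.96]]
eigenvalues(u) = [0.43, 0.96]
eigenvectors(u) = [[-1.0, -0.06], [0.06, -1.0]]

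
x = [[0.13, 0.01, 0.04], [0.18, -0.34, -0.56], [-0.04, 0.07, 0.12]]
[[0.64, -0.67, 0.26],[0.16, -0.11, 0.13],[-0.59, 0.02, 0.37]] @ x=[[-0.05, 0.25, 0.43], [-0.00, 0.05, 0.08], [-0.09, 0.01, 0.01]]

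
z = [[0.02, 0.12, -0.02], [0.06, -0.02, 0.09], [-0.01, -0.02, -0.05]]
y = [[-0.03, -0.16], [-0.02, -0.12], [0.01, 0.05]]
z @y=[[-0.00,-0.02], [-0.00,-0.0], [0.00,0.0]]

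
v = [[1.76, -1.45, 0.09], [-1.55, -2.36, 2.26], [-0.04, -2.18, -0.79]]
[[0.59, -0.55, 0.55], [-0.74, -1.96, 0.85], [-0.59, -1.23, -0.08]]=v@ [[0.48, 0.19, 0.2], [0.19, 0.6, -0.11], [0.20, -0.11, 0.40]]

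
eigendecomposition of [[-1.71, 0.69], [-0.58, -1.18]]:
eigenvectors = [[(0.74+0j), 0.74-0.00j],  [0.28+0.61j, (0.28-0.61j)]]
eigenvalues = [(-1.44+0.57j), (-1.44-0.57j)]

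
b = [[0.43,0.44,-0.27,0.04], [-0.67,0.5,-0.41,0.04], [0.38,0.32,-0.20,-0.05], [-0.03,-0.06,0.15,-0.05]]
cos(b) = [[1.10,-0.17,0.12,-0.02],[0.4,1.08,-0.03,-0.01],[0.06,-0.14,1.10,-0.02],[-0.04,-0.00,0.00,1.0]]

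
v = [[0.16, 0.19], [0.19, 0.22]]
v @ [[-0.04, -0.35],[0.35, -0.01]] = [[0.06, -0.06], [0.07, -0.07]]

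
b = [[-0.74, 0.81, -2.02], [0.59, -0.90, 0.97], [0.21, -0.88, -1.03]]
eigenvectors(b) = [[(-0.9+0j), (0.71+0j), (0.71-0j)], [-0.41+0.00j, -0.48-0.19j, -0.48+0.19j], [0.17+0.00j, (0.02-0.49j), (0.02+0.49j)]]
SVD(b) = [[-0.84, -0.00, -0.54],[0.50, -0.37, -0.79],[-0.19, -0.93, 0.31]] @ diag([2.722209769135097, 1.3609080809291514, 0.001779912125791202]) @ [[0.32,-0.35,0.88], [-0.3,0.84,0.45], [-0.90,-0.41,0.17]]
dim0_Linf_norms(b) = [0.74, 0.9, 2.02]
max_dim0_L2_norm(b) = 2.47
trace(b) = -2.67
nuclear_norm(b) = 4.08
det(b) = 0.01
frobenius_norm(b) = 3.04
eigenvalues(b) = [0j, (-1.34+1.17j), (-1.34-1.17j)]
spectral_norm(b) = 2.72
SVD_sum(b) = [[-0.74, 0.81, -2.02], [0.44, -0.48, 1.19], [-0.17, 0.19, -0.46]] + [[0.0, -0.00, -0.00], [0.15, -0.42, -0.22], [0.38, -1.07, -0.57]] + [[0.0, 0.00, -0.0], [0.00, 0.00, -0.0], [-0.0, -0.0, 0.00]]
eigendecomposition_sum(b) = [[-0j,0.00+0.00j,(-0+0j)],  [0.00-0.00j,0j,-0.00+0.00j],  [-0.00+0.00j,-0.00-0.00j,0.00+0.00j]] + [[-0.37+0.17j,  (0.4-0.65j),  (-1.01-0.71j)], [0.29-0.01j,  -0.45+0.33j,  0.49+0.75j], [(0.11+0.26j),  (-0.44-0.3j),  -0.52+0.68j]] + [[(-0.37-0.17j), 0.40+0.65j, (-1.01+0.71j)], [(0.29+0.01j), -0.45-0.33j, 0.49-0.75j], [(0.11-0.26j), (-0.44+0.3j), -0.52-0.68j]]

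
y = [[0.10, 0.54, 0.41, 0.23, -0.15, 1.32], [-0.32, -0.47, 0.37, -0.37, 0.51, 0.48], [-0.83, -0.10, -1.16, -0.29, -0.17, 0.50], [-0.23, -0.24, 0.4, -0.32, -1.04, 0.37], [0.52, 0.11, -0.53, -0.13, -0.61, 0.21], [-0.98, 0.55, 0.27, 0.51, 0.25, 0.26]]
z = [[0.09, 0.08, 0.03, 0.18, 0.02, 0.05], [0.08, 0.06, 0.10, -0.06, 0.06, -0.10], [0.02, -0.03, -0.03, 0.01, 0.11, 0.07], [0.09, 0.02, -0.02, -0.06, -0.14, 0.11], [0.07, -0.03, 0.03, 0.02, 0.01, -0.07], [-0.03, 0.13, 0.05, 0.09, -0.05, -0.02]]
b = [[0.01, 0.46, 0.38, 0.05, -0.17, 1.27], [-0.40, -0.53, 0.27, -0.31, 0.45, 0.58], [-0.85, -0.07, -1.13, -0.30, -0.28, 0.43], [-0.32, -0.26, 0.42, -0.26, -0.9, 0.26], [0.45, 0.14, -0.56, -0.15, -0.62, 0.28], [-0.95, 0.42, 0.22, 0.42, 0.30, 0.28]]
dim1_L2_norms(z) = [0.23, 0.19, 0.14, 0.21, 0.11, 0.18]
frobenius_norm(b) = 3.05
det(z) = -0.00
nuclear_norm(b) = 6.67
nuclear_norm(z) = 0.95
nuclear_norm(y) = 6.96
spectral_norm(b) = 1.77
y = z + b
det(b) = 0.17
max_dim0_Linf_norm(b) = 1.27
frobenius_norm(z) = 0.44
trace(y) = -2.20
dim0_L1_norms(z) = [0.38, 0.35, 0.26, 0.42, 0.39, 0.42]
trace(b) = -2.25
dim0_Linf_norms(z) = [0.09, 0.13, 0.1, 0.18, 0.14, 0.11]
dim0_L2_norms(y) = [1.44, 0.95, 1.47, 0.81, 1.35, 1.57]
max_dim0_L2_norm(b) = 1.54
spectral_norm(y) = 1.77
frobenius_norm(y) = 3.18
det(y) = -0.09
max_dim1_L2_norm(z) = 0.23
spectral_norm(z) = 0.26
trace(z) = 0.05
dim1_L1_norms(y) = [2.75, 2.52, 3.05, 2.6, 2.11, 2.82]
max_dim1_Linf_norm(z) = 0.18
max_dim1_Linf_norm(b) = 1.27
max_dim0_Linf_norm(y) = 1.32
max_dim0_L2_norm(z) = 0.22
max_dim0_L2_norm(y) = 1.57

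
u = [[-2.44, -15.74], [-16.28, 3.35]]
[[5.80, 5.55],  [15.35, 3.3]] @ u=[[-104.51,-72.70], [-91.18,-230.55]]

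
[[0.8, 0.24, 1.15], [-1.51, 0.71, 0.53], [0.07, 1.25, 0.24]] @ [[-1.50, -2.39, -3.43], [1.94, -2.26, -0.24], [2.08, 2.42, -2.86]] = [[1.66, 0.33, -6.09], [4.74, 3.29, 3.49], [2.82, -2.41, -1.23]]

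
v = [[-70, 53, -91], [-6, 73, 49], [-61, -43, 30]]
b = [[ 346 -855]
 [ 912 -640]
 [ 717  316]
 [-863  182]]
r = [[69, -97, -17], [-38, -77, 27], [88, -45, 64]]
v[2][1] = -43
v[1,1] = 73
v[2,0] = -61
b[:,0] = [346, 912, 717, -863]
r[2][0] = 88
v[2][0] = -61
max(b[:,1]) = 316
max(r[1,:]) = 27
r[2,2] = 64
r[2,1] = -45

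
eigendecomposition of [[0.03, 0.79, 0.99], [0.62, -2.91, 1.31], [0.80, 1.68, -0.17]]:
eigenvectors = [[0.67, 0.79, 0.08], [0.30, -0.14, -0.90], [0.68, -0.59, 0.42]]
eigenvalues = [1.38, -0.85, -3.58]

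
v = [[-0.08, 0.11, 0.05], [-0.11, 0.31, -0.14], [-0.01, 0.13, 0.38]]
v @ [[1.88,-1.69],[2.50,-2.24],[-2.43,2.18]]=[[0.00, -0.00], [0.91, -0.81], [-0.62, 0.55]]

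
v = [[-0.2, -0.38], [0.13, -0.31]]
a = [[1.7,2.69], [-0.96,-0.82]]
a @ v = [[0.01,-1.48], [0.09,0.62]]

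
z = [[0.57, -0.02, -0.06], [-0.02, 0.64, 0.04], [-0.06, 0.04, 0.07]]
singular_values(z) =[0.65, 0.57, 0.06]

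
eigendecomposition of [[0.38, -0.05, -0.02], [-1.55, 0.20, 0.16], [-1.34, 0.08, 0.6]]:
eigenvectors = [[0.1, -0.14, 0.14], [-0.49, -0.97, -0.35], [-0.87, -0.19, 0.93]]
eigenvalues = [0.8, 0.01, 0.37]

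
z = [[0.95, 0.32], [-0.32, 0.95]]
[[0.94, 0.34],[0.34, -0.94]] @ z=[[0.78, 0.62], [0.62, -0.78]]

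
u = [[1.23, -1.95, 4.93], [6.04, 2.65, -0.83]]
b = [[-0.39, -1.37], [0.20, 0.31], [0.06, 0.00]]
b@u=[[-8.75,  -2.87,  -0.79],[2.12,  0.43,  0.73],[0.07,  -0.12,  0.30]]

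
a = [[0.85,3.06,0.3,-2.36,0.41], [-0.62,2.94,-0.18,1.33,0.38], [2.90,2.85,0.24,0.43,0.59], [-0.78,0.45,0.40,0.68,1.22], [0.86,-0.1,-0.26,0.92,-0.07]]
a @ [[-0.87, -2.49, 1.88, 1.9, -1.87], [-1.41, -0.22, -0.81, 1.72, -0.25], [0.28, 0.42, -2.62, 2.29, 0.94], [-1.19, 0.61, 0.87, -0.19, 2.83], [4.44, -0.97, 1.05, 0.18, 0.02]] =[[-0.34, -4.50, -3.29, 8.09, -8.74], [-3.55, 1.26, -1.52, 3.28, 4.03], [-4.37, -8.06, 3.51, 10.99, -4.68], [4.76, 1.24, -1.01, 0.30, 3.67], [-2.09, -1.60, 3.11, 0.68, 0.77]]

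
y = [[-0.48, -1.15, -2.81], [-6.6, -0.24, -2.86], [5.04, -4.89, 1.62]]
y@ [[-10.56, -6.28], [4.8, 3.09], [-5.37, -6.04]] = [[14.64, 16.43], [83.9, 57.98], [-85.39, -56.55]]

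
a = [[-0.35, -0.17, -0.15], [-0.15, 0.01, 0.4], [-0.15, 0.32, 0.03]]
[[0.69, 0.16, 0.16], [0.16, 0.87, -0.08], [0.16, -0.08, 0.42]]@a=[[-0.29, -0.06, -0.03], [-0.17, -0.04, 0.32], [-0.11, 0.11, -0.04]]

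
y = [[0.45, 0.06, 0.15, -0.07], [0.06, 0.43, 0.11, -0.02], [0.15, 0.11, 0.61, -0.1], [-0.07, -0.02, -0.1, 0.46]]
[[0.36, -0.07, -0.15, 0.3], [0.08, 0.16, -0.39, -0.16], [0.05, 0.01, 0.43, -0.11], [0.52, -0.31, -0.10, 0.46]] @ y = [[0.11,  -0.03,  -0.08,  0.13], [-0.00,  0.03,  -0.19,  -0.04], [0.10,  0.06,  0.28,  -0.1], [0.17,  -0.12,  -0.06,  0.19]]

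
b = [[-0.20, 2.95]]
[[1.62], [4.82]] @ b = [[-0.32, 4.78], [-0.96, 14.22]]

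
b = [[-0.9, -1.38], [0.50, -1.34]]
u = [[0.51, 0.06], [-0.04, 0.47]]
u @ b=[[-0.43,  -0.78], [0.27,  -0.57]]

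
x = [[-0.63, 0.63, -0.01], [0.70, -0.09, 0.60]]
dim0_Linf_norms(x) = [0.7, 0.63, 0.6]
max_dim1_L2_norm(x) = 0.93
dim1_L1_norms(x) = [1.27, 1.39]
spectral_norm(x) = 1.15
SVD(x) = [[-0.68, 0.73], [0.73, 0.68]] @ diag([1.153569158985139, 0.5668140748414057]) @ [[0.82, -0.43, 0.39], [0.03, 0.70, 0.71]]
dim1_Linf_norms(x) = [0.63, 0.7]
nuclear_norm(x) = 1.72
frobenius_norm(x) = 1.29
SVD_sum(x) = [[-0.64, 0.34, -0.3], [0.69, -0.36, 0.32]] + [[0.01,  0.29,  0.29], [0.01,  0.27,  0.28]]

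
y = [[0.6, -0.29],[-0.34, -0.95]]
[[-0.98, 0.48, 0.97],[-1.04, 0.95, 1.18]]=y@[[-0.94, 0.27, 0.86],[1.43, -1.1, -1.55]]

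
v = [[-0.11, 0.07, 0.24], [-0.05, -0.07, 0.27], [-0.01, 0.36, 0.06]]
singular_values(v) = [0.41, 0.35, 0.05]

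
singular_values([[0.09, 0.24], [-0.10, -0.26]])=[0.38, 0.0]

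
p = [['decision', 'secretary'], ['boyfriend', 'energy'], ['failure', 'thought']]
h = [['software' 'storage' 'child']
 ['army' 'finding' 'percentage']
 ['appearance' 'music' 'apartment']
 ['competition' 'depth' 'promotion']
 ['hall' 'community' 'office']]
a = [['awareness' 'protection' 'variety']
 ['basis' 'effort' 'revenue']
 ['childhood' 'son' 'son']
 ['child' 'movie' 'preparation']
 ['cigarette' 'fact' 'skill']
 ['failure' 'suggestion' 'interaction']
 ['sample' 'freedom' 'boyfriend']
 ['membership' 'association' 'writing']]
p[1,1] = 'energy'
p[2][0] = 'failure'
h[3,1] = 'depth'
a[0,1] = 'protection'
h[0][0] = 'software'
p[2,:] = ['failure', 'thought']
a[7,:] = ['membership', 'association', 'writing']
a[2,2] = 'son'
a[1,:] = ['basis', 'effort', 'revenue']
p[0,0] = 'decision'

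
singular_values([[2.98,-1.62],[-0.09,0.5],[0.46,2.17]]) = [3.51, 2.1]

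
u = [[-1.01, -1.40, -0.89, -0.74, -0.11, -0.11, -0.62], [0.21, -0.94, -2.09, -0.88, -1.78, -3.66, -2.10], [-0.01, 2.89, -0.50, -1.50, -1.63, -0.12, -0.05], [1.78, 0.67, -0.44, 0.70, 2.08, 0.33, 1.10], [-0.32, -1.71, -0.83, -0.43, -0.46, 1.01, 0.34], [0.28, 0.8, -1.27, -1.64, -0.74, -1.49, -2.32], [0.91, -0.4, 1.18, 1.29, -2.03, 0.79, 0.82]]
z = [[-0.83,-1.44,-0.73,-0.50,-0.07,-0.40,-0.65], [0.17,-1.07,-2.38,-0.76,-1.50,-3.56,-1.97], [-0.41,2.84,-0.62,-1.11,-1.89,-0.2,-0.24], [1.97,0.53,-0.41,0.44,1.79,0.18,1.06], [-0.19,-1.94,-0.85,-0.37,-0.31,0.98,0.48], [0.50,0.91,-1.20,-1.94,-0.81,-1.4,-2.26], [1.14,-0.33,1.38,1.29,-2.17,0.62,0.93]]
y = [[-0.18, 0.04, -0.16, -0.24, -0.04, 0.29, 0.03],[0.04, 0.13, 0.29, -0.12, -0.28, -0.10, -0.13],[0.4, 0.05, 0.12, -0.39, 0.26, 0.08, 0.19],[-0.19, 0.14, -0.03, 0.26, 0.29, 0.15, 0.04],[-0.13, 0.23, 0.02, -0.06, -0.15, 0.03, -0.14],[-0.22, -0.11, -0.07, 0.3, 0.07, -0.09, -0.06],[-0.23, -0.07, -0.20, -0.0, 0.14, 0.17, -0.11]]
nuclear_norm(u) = 19.69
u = z + y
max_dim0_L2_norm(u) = 4.17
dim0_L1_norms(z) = [5.21, 9.06, 7.57, 6.41, 8.54, 7.34, 7.59]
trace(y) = -0.02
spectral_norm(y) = 0.82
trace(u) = -2.88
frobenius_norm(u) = 9.12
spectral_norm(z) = 6.43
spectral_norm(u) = 6.55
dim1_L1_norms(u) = [4.88, 11.66, 6.7, 7.1, 5.1, 8.54, 7.42]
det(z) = 12.00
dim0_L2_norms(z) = [2.52, 4.03, 3.29, 2.8, 3.81, 4.03, 3.42]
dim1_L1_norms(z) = [4.62, 11.41, 7.31, 6.38, 5.12, 9.02, 7.86]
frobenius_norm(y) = 1.24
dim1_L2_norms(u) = [2.17, 5.2, 3.68, 3.15, 2.29, 3.63, 3.08]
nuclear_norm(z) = 20.01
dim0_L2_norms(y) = [0.59, 0.33, 0.41, 0.62, 0.53, 0.4, 0.3]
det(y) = -0.00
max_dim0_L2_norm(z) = 4.03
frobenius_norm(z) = 9.15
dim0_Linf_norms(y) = [0.4, 0.23, 0.29, 0.39, 0.29, 0.29, 0.19]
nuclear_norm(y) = 2.66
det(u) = -25.48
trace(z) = -2.86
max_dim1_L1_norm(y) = 1.49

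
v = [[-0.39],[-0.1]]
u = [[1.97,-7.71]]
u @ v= [[0.0]]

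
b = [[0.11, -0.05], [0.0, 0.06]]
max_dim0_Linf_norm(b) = 0.11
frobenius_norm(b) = 0.13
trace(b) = 0.17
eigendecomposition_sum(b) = [[0.11, -0.11], [0.00, 0.0]] + [[0.00, 0.06], [0.00, 0.06]]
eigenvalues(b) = [0.11, 0.06]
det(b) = 0.01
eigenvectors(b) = [[1.0, 0.71], [0.0, 0.71]]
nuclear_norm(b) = 0.18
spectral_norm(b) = 0.12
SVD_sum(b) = [[0.1, -0.06], [-0.03, 0.02]] + [[0.01, 0.01], [0.03, 0.04]]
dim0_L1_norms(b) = [0.11, 0.11]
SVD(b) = [[0.97, 0.25],[-0.25, 0.97]] @ diag([0.12395556479267412, 0.05324488667401937]) @ [[0.86, -0.51],[0.51, 0.86]]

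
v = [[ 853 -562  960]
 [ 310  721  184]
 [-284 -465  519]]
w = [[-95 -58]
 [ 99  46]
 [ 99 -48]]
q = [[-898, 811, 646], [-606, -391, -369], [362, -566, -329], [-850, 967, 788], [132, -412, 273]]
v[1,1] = 721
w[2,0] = 99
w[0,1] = -58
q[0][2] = 646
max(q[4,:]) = 273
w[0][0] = -95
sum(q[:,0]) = -1860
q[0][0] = -898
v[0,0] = 853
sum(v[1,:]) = 1215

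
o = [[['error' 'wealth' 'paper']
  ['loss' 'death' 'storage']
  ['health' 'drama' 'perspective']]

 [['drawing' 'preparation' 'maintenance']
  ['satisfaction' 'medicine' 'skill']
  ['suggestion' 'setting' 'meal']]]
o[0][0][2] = 'paper'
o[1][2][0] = 'suggestion'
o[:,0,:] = [['error', 'wealth', 'paper'], ['drawing', 'preparation', 'maintenance']]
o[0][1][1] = 'death'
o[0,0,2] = 'paper'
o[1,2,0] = 'suggestion'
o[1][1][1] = 'medicine'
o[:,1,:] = [['loss', 'death', 'storage'], ['satisfaction', 'medicine', 'skill']]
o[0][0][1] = 'wealth'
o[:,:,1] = [['wealth', 'death', 'drama'], ['preparation', 'medicine', 'setting']]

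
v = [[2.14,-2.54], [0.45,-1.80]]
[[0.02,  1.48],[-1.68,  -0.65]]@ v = [[0.71, -2.71], [-3.89, 5.44]]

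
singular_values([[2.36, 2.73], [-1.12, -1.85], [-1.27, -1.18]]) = [4.53, 0.4]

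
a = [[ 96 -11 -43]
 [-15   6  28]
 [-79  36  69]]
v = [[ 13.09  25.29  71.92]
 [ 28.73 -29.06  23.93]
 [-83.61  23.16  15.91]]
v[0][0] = 13.09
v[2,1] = 23.16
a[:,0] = [96, -15, -79]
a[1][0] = -15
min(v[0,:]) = 13.09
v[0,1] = 25.29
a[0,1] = -11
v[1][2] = 23.93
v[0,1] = 25.29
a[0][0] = 96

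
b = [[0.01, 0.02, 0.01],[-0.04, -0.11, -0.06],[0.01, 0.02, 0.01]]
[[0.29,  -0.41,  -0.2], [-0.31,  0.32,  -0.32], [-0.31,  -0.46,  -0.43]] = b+[[0.28, -0.43, -0.21], [-0.27, 0.43, -0.26], [-0.32, -0.48, -0.44]]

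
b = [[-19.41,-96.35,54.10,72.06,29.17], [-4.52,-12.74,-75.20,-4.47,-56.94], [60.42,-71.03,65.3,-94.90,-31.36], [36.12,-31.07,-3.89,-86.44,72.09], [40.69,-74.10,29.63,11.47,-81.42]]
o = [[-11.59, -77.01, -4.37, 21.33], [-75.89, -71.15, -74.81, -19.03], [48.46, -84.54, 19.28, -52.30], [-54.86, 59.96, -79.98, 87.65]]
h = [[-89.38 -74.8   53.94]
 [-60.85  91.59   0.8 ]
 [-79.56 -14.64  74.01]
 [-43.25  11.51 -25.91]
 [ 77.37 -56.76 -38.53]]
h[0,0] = -89.38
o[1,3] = -19.03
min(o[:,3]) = -52.3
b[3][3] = -86.44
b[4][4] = -81.42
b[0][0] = -19.41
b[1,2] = -75.2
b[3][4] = 72.09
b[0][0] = -19.41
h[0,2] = 53.94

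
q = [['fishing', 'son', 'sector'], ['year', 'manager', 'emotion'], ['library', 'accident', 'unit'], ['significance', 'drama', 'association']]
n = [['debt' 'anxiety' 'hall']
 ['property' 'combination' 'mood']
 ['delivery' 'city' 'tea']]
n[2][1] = 'city'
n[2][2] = 'tea'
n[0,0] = 'debt'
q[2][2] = 'unit'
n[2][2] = 'tea'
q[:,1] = ['son', 'manager', 'accident', 'drama']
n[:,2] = ['hall', 'mood', 'tea']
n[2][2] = 'tea'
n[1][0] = 'property'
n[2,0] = 'delivery'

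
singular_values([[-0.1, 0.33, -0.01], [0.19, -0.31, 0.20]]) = [0.52, 0.14]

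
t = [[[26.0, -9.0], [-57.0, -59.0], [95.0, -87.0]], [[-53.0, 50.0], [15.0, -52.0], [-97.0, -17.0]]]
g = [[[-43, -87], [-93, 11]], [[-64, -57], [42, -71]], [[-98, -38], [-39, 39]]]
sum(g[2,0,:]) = -136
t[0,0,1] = -9.0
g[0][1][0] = -93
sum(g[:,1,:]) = -111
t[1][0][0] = -53.0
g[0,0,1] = -87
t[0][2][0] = 95.0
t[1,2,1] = -17.0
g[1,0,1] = -57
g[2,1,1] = 39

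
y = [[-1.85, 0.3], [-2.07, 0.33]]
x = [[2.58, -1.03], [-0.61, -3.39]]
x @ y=[[-2.64, 0.43], [8.15, -1.30]]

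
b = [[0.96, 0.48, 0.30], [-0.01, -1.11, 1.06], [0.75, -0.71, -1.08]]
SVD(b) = [[-0.14, 0.13, -0.98], [0.77, -0.61, -0.2], [-0.62, -0.78, -0.02]] @ diag([1.6412009008897424, 1.3924865336923795, 1.0946418850035293]) @ [[-0.37, -0.29, 0.88],[-0.32, 0.93, 0.17],[-0.87, -0.22, -0.44]]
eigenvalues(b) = [(1.12+0j), (-1.17+0.93j), (-1.17-0.93j)]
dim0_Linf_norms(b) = [0.96, 1.11, 1.08]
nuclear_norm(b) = 4.13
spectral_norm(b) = 1.64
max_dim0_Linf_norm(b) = 1.11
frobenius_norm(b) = 2.41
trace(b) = -1.23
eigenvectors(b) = [[0.95+0.00j, 0.10+0.14j, (0.1-0.14j)],[(0.13+0j), -0.74+0.00j, -0.74-0.00j],[0.28+0.00j, (0.04-0.65j), (0.04+0.65j)]]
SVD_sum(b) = [[0.09, 0.07, -0.21], [-0.47, -0.37, 1.11], [0.38, 0.30, -0.9]] + [[-0.06, 0.17, 0.03], [0.27, -0.79, -0.14], [0.35, -1.01, -0.19]] + [[0.93, 0.24, 0.47],  [0.19, 0.05, 0.09],  [0.02, 0.00, 0.01]]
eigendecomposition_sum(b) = [[1.03+0.00j, (0.15-0j), (0.21-0j)], [(0.14+0j), 0.02-0.00j, 0.03-0.00j], [0.31+0.00j, (0.05-0j), (0.06-0j)]] + [[-0.04+0.05j, (0.16+0.04j), (0.04-0.18j)], [-0.08-0.25j, -0.57+0.47j, 0.52+0.62j], [(0.22-0.05j), -0.38-0.52j, -0.57+0.42j]] + [[-0.04-0.05j,(0.16-0.04j),0.04+0.18j], [-0.08+0.25j,-0.57-0.47j,(0.52-0.62j)], [(0.22+0.05j),(-0.38+0.52j),-0.57-0.42j]]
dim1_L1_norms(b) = [1.74, 2.18, 2.54]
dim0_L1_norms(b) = [1.72, 2.3, 2.44]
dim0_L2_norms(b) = [1.22, 1.4, 1.54]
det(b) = 2.50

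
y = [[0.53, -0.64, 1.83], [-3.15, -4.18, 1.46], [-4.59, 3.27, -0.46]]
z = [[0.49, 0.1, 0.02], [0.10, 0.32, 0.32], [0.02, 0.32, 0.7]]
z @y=[[-0.15, -0.67, 1.03], [-2.42, -0.36, 0.50], [-4.21, 0.94, 0.18]]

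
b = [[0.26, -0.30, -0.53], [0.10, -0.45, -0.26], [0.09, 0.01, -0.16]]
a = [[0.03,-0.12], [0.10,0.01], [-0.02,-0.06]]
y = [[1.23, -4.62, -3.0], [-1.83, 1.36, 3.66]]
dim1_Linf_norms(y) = [4.62, 3.66]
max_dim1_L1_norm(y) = 8.85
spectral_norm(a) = 0.14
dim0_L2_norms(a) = [0.11, 0.13]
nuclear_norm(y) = 8.92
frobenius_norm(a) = 0.17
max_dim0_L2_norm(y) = 4.82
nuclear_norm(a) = 0.24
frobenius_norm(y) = 7.10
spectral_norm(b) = 0.83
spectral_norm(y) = 6.77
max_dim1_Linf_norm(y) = 4.62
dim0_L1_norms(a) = [0.15, 0.19]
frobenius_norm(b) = 0.87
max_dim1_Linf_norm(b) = 0.53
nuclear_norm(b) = 1.09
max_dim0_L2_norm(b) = 0.61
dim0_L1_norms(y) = [3.06, 5.98, 6.66]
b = a @ y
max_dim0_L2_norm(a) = 0.13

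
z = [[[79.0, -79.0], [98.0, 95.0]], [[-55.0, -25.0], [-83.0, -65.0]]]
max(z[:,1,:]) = 98.0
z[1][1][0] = -83.0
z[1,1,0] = -83.0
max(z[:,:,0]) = 98.0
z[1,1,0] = -83.0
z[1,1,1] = -65.0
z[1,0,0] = -55.0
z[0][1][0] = 98.0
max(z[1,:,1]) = -25.0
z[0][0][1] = -79.0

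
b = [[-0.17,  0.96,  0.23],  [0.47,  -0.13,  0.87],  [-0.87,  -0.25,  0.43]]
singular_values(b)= [1.01, 1.0, 1.0]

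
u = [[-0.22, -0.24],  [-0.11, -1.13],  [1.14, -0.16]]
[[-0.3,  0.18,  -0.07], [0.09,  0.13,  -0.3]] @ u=[[-0.03, -0.12], [-0.38, -0.12]]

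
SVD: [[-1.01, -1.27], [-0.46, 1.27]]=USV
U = [[-0.82, 0.58], [0.58, 0.82]]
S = [1.86, 1.01]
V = [[0.30, 0.95], [-0.95, 0.3]]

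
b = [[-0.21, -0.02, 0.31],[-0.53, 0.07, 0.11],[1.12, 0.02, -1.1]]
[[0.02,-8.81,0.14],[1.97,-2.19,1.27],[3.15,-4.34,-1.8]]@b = [[4.82, -0.61, -1.12], [2.17, -0.17, -1.03], [-0.38, -0.4, 2.48]]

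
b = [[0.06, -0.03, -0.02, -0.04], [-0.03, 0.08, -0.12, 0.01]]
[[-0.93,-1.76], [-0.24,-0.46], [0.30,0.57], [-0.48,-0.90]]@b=[[-0.00,-0.11,0.23,0.02], [-0.0,-0.03,0.06,0.00], [0.00,0.04,-0.07,-0.01], [-0.0,-0.06,0.12,0.01]]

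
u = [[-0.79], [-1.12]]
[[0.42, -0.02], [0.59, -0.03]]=u @ [[-0.53, 0.03]]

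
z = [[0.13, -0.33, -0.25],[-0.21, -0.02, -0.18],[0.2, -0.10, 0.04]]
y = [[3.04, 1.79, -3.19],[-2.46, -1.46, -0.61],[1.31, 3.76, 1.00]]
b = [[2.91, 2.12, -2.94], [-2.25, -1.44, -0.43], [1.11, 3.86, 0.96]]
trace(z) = 0.15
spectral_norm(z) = 0.45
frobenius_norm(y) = 6.93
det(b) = 25.21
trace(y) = 2.58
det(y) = 28.91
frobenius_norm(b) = 6.78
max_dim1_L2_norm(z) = 0.43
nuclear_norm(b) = 10.39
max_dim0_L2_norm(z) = 0.35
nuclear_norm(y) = 10.74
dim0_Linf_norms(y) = [3.04, 3.76, 3.19]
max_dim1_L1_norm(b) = 7.97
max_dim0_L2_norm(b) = 4.63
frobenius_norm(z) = 0.56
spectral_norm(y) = 5.80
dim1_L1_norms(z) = [0.71, 0.41, 0.34]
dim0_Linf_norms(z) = [0.21, 0.33, 0.25]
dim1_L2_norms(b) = [4.65, 2.71, 4.13]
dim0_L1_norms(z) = [0.54, 0.45, 0.47]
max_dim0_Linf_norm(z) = 0.33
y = b + z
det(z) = 0.00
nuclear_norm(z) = 0.79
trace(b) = 2.43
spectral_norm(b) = 5.79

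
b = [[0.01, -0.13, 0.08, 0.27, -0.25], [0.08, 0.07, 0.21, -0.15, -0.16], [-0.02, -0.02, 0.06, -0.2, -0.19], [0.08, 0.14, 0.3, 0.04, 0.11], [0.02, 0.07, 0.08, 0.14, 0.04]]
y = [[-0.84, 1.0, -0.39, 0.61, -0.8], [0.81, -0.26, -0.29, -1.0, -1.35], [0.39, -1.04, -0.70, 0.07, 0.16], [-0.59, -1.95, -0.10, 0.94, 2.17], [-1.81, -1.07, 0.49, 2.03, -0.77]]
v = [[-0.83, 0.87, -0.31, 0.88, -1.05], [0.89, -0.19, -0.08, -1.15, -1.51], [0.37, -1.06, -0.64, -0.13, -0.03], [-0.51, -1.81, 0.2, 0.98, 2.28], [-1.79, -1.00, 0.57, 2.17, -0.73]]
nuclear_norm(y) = 9.63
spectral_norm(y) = 3.85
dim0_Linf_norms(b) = [0.08, 0.14, 0.3, 0.27, 0.25]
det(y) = 3.69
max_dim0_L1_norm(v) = 5.6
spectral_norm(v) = 3.96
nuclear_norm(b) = 1.31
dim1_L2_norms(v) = [1.85, 2.11, 1.3, 3.12, 3.13]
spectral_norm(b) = 0.43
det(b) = -0.00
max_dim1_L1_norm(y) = 6.17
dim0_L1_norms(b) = [0.21, 0.43, 0.73, 0.8, 0.75]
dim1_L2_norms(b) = [0.4, 0.32, 0.28, 0.36, 0.18]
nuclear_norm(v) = 9.63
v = b + y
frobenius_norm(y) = 5.23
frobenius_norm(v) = 5.39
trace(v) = -1.41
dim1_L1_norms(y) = [3.64, 3.71, 2.36, 5.75, 6.17]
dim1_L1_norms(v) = [3.94, 3.82, 2.23, 5.78, 6.26]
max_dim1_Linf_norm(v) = 2.28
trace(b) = 0.22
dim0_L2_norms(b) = [0.12, 0.22, 0.39, 0.4, 0.37]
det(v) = 0.28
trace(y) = -1.63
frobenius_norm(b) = 0.71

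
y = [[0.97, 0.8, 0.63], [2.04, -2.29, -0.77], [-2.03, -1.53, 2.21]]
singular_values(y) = [3.64, 2.92, 1.25]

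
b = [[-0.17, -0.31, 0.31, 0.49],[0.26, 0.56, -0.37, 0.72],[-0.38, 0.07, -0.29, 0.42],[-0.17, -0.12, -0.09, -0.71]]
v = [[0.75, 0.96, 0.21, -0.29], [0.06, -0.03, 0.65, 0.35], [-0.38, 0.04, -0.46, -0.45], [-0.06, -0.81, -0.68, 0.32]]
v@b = [[0.09, 0.35, -0.16, 1.35],[-0.32, -0.03, -0.19, 0.03],[0.33, 0.16, 0.04, -0.03],[0.00, -0.52, 0.45, -1.13]]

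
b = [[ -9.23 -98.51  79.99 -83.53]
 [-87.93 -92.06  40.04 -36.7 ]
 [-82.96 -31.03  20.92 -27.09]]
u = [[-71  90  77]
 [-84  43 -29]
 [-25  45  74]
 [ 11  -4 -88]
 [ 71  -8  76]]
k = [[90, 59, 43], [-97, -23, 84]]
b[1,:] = [-87.93, -92.06, 40.04, -36.7]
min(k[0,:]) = 43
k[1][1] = -23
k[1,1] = -23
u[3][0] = 11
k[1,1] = -23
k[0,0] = 90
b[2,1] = -31.03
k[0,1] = 59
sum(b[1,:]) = -176.65000000000003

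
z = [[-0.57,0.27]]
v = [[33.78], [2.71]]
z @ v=[[-18.52]]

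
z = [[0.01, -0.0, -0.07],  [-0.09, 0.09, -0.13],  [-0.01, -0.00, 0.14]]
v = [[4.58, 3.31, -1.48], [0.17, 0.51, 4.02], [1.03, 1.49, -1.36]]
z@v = [[-0.03, -0.07, 0.08], [-0.53, -0.45, 0.67], [0.10, 0.18, -0.18]]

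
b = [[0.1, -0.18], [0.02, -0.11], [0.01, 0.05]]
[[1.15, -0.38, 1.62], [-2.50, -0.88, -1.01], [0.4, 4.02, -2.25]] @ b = [[0.12, -0.08],  [-0.28, 0.50],  [0.1, -0.63]]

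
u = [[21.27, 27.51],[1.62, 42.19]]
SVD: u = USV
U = [[0.62, 0.79], [0.79, -0.62]]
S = [52.2, 16.34]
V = [[0.28, 0.96], [0.96, -0.28]]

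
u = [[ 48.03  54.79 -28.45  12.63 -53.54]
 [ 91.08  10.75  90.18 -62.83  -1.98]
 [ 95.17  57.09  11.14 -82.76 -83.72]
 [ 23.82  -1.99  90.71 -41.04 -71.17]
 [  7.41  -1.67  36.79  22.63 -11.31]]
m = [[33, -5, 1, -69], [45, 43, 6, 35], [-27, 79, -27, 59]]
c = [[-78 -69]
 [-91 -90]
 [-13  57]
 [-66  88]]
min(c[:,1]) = -90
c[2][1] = 57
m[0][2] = 1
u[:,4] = [-53.54, -1.98, -83.72, -71.17, -11.31]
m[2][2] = -27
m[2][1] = 79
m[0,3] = -69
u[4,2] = 36.79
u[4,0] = 7.41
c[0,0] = -78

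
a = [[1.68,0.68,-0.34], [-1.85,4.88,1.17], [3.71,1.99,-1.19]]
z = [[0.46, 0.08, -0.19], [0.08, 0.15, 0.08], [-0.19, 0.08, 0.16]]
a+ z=[[2.14, 0.76, -0.53], [-1.77, 5.03, 1.25], [3.52, 2.07, -1.03]]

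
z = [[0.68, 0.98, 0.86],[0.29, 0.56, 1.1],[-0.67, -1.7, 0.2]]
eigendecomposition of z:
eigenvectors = [[(0.92+0j), (-0.33-0.38j), (-0.33+0.38j)], [-0.37+0.00j, -0.05-0.48j, -0.05+0.48j], [(-0.12+0j), (0.72+0j), (0.72-0j)]]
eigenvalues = [(0.18+0j), (0.63+1.47j), (0.63-1.47j)]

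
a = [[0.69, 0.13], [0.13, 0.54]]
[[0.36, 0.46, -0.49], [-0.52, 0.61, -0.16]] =a @ [[0.73, 0.47, -0.69], [-1.13, 1.01, -0.13]]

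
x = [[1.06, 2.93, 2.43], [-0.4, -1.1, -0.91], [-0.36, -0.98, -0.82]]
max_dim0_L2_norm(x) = 3.28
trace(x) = -0.86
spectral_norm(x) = 4.42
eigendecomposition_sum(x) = [[1.11, 3.0, 2.50],[-0.41, -1.12, -0.93],[-0.37, -0.99, -0.83]] + [[-0.05, -0.07, -0.07], [0.01, 0.02, 0.02], [0.01, 0.01, 0.01]] + [[-0.00, -0.00, 0.00], [-0.00, -0.00, 0.0], [0.0, 0.00, -0.0]]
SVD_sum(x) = [[1.06, 2.93, 2.43], [-0.40, -1.10, -0.91], [-0.36, -0.98, -0.82]] + [[-0.0, 0.0, -0.0],  [0.00, -0.00, 0.00],  [-0.00, 0.0, -0.0]] + [[-0.0, -0.00, 0.00], [-0.0, -0.00, 0.00], [-0.0, -0.0, 0.0]]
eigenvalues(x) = [-0.83, -0.02, -0.0]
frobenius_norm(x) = 4.42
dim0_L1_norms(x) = [1.82, 5.01, 4.16]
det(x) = -0.00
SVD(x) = [[-0.89, -0.27, -0.36], [0.34, 0.13, -0.93], [0.30, -0.95, -0.03]] @ diag([4.424234316460438, 0.006567536741342893, 0.0027532735072700676]) @ [[-0.27, -0.74, -0.62], [0.52, -0.65, 0.56], [0.81, 0.17, -0.56]]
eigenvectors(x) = [[0.90,-0.96,-0.52], [-0.33,0.26,-0.43], [-0.30,0.12,0.74]]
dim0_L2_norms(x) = [1.19, 3.28, 2.72]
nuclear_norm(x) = 4.43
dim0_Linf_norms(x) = [1.06, 2.93, 2.43]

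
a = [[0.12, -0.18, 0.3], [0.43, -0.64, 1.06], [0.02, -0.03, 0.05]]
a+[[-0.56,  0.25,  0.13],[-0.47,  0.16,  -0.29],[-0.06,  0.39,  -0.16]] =[[-0.44,0.07,0.43], [-0.04,-0.48,0.77], [-0.04,0.36,-0.11]]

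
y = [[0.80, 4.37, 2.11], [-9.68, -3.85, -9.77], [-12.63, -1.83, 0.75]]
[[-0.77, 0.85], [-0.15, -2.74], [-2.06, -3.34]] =y@[[0.18, 0.24],[-0.16, 0.16],[-0.1, -0.02]]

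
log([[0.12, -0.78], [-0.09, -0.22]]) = [[-1.26+0.72j, 0.40+3.89j], [0.05+0.45j, -1.08+2.42j]]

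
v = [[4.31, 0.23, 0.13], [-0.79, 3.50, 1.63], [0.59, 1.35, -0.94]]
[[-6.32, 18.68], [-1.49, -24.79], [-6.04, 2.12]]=v @ [[-1.44, 4.68], [-1.99, -3.80], [2.66, -4.78]]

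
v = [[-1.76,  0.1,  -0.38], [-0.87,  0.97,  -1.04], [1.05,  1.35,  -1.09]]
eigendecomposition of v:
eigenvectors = [[-0.29+0.17j, (-0.29-0.17j), (-0.12+0j)], [0.31+0.14j, 0.31-0.14j, (0.68+0j)], [0.88+0.00j, 0.88-0.00j, 0.72+0.00j]]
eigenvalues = [(-0.95+0.42j), (-0.95-0.42j), (0.02+0j)]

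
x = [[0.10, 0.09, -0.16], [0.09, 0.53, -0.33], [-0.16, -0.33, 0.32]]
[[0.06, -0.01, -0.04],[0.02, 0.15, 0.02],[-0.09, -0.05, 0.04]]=x @ [[0.74, -0.08, 0.02],[-0.08, 0.47, 0.29],[0.02, 0.29, 0.42]]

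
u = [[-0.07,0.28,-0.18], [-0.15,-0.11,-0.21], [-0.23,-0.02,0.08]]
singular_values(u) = [0.35, 0.29, 0.21]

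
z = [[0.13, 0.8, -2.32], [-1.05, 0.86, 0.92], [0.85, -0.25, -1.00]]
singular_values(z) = [2.83, 1.58, 0.18]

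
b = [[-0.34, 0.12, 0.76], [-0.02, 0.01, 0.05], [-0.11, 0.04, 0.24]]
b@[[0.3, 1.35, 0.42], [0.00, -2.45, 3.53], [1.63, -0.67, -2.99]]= [[1.14,-1.26,-1.99], [0.08,-0.08,-0.12], [0.36,-0.41,-0.62]]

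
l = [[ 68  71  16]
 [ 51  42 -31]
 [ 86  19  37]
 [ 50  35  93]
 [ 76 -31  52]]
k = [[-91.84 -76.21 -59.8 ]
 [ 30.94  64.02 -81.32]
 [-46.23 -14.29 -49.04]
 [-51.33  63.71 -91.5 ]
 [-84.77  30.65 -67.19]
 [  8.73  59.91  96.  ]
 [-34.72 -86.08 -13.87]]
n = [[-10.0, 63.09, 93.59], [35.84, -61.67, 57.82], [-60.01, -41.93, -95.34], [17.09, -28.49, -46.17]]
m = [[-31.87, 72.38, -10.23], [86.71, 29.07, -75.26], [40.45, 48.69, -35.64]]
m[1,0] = 86.71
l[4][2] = 52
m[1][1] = 29.07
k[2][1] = -14.29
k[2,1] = -14.29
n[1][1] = -61.67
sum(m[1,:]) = 40.519999999999996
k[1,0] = 30.94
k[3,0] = -51.33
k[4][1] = 30.65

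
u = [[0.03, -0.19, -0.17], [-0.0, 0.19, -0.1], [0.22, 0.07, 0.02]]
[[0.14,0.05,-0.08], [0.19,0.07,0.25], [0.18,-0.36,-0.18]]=u @[[0.78,  -1.60,  -1.03], [0.4,  0.04,  0.93], [-1.16,  -0.63,  -0.77]]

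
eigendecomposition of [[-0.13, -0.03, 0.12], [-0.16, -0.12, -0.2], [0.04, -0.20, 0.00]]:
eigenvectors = [[0.32+0.00j, (0.32+0.42j), 0.32-0.42j],[-0.62+0.00j, (-0.6+0j), (-0.6-0j)],[(0.71+0j), -0.56-0.20j, (-0.56+0.2j)]]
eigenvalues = [(0.19+0j), (-0.22+0.05j), (-0.22-0.05j)]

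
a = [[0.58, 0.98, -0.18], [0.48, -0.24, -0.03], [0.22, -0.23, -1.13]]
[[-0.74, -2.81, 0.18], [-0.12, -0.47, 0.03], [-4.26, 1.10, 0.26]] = a@[[-0.04, -1.98, 0.09], [-0.04, -1.88, 0.09], [3.77, -0.98, -0.23]]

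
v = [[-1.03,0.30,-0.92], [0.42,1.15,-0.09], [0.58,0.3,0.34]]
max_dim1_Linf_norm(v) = 1.15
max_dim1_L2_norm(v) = 1.41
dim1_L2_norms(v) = [1.41, 1.23, 0.74]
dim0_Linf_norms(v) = [1.03, 1.15, 0.92]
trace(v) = 0.46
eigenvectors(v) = [[-0.87,-0.6,0.02], [0.23,0.27,-0.94], [0.45,0.75,-0.35]]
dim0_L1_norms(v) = [2.03, 1.75, 1.35]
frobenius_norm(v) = 2.01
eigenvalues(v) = [-0.64, -0.01, 1.11]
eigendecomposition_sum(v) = [[-1.03, 0.33, -0.95], [0.27, -0.09, 0.25], [0.53, -0.17, 0.49]] + [[0.01, -0.01, 0.02], [-0.0, 0.00, -0.01], [-0.01, 0.01, -0.02]] + [[-0.00, -0.03, 0.01], [0.15, 1.23, -0.33], [0.06, 0.46, -0.12]]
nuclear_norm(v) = 2.83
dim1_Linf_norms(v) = [1.03, 1.15, 0.58]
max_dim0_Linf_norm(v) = 1.15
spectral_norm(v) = 1.56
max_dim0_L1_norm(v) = 2.03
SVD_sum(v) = [[-1.06,-0.17,-0.77], [0.34,0.05,0.25], [0.56,0.09,0.41]] + [[0.03, 0.47, -0.15], [0.08, 1.10, -0.34], [0.01, 0.21, -0.07]] + [[0.0,-0.00,-0.00], [-0.00,0.00,0.0], [0.0,-0.00,-0.00]]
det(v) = 0.01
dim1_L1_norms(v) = [2.25, 1.66, 1.22]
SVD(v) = [[-0.85, -0.39, 0.36], [0.28, -0.91, -0.32], [0.45, -0.18, 0.88]] @ diag([1.5598245911562687, 1.270129146837226, 0.004381230274671897]) @ [[0.80, 0.13, 0.58], [-0.07, -0.95, 0.3], [0.59, -0.28, -0.76]]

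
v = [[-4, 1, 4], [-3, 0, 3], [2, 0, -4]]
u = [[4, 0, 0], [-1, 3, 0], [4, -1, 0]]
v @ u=[[-1, -1, 0], [0, -3, 0], [-8, 4, 0]]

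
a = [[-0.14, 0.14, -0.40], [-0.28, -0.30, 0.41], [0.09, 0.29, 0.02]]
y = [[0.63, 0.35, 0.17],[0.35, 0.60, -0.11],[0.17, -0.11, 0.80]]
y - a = [[0.77,0.21,0.57],[0.63,0.9,-0.52],[0.08,-0.4,0.78]]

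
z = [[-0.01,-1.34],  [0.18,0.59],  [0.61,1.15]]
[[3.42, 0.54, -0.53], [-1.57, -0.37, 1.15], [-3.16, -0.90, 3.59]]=z @ [[-0.38, -0.72, 5.21], [-2.55, -0.40, 0.36]]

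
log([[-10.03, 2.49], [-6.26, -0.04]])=[[2.54+3.14j,-0.57-0.00j], [(1.44-0j),0.23+3.14j]]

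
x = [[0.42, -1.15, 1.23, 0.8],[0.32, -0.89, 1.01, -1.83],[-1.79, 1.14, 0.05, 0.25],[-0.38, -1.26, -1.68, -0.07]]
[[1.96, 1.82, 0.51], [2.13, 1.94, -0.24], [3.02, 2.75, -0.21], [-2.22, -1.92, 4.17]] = x @ [[-1.89,-1.75,-0.96], [-0.36,-0.38,-1.7], [2.03,1.83,-1.0], [-0.20,-0.17,0.24]]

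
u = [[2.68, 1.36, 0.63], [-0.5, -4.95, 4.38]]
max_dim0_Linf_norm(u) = 4.95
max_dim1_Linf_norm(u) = 4.95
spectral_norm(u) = 6.69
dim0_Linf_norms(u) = [2.68, 4.95, 4.38]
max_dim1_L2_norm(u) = 6.63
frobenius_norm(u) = 7.31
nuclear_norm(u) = 9.63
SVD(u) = [[-0.15, 0.99], [0.99, 0.15]] @ diag([6.688517910499875, 2.937605855270989]) @ [[-0.13, -0.76, 0.63],[0.88, 0.21, 0.43]]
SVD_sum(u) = [[0.13, 0.76, -0.63], [-0.88, -5.04, 4.19]] + [[2.55, 0.60, 1.26], [0.38, 0.09, 0.19]]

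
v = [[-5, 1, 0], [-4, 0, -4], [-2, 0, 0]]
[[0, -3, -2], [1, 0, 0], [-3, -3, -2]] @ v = [[16, 0, 12], [-5, 1, 0], [31, -3, 12]]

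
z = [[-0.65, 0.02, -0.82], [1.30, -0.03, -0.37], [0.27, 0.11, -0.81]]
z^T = [[-0.65, 1.30, 0.27], [0.02, -0.03, 0.11], [-0.82, -0.37, -0.81]]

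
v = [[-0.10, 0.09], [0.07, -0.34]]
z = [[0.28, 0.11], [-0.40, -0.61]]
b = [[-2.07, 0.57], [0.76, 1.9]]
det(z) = -0.13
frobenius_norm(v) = 0.37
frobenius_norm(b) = 2.97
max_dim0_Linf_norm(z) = 0.61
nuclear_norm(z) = 0.94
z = v @ b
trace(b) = -0.17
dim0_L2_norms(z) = [0.49, 0.62]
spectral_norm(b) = 2.22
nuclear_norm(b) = 4.19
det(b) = -4.37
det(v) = 0.03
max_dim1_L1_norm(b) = 2.66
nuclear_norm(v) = 0.44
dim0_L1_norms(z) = [0.68, 0.72]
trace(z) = -0.33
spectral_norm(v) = 0.36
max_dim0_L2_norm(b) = 2.21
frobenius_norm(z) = 0.79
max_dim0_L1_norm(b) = 2.83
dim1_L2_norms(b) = [2.15, 2.05]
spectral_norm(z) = 0.77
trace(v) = -0.44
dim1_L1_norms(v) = [0.19, 0.41]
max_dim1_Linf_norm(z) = 0.61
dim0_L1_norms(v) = [0.17, 0.43]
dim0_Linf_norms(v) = [0.1, 0.34]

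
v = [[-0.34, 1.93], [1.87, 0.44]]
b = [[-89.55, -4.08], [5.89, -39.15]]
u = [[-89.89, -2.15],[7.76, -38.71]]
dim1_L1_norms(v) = [2.27, 2.31]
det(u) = 3496.33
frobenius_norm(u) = 98.20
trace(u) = -128.60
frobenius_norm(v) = 2.74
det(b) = 3529.91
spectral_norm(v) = 2.00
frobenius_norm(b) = 98.00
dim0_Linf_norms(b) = [89.55, 39.15]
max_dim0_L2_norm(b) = 89.74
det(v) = -3.76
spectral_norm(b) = 89.76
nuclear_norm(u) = 128.98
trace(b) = -128.70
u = b + v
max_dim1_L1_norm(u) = 92.04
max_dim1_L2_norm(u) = 89.92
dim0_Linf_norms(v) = [1.87, 1.93]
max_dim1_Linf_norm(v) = 1.93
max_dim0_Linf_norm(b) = 89.55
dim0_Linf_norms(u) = [89.89, 38.71]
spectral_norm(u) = 90.23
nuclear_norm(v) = 3.88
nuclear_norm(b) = 129.09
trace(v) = 0.10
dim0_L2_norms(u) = [90.22, 38.77]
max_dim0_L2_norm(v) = 1.98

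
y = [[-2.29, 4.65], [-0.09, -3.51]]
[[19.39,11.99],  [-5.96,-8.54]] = y @ [[-4.77, -0.28], [1.82, 2.44]]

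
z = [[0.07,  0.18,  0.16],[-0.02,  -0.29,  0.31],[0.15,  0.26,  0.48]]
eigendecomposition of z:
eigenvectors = [[-0.35, 0.96, -0.30], [-0.29, -0.24, 0.93], [-0.89, -0.16, -0.23]]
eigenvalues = [0.63, -0.0, -0.36]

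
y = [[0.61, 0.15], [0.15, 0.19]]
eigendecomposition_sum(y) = [[0.60, 0.19], [0.19, 0.06]] + [[0.01, -0.04],  [-0.04, 0.13]]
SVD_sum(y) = [[0.6, 0.19], [0.19, 0.06]] + [[0.01,-0.04], [-0.04,0.13]]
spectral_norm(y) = 0.66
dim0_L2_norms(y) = [0.63, 0.24]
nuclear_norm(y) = 0.80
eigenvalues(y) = [0.66, 0.14]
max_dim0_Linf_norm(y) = 0.61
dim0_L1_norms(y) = [0.76, 0.34]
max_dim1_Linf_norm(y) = 0.61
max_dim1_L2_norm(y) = 0.63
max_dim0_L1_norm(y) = 0.76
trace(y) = 0.80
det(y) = 0.09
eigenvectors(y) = [[0.95, -0.31], [0.31, 0.95]]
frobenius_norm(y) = 0.67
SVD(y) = [[-0.95, -0.31], [-0.31, 0.95]] @ diag([0.6580697580112788, 0.14193024198872123]) @ [[-0.95,-0.31], [-0.31,0.95]]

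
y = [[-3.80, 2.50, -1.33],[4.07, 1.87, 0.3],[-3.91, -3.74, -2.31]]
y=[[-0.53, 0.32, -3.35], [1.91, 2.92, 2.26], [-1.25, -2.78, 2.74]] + [[-3.27, 2.18, 2.02], [2.16, -1.05, -1.96], [-2.66, -0.96, -5.05]]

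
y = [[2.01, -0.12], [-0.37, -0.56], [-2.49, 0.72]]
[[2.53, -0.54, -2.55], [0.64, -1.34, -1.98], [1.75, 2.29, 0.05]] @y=[[11.63,-1.84], [6.71,-0.75], [2.55,-1.46]]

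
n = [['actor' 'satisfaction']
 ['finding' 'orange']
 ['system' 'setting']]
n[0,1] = 'satisfaction'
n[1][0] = 'finding'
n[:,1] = ['satisfaction', 'orange', 'setting']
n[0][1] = 'satisfaction'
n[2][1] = 'setting'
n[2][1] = 'setting'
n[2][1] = 'setting'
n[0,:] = ['actor', 'satisfaction']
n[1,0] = 'finding'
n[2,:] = ['system', 'setting']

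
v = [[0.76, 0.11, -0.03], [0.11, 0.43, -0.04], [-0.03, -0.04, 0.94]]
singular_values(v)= [0.95, 0.78, 0.4]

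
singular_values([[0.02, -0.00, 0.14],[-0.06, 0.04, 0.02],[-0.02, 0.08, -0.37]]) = [0.4, 0.07, 0.03]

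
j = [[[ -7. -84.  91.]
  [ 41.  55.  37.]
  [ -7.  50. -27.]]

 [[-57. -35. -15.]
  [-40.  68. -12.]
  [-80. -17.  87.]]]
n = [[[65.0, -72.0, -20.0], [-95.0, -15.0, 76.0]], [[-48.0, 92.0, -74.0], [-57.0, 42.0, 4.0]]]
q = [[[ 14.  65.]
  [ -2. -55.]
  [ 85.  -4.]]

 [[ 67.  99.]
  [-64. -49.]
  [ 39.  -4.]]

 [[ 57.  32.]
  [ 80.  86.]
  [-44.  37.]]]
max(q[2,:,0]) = 80.0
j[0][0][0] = -7.0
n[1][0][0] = -48.0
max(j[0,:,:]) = 91.0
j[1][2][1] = -17.0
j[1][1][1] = 68.0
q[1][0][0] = 67.0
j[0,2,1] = 50.0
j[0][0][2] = 91.0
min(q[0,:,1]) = -55.0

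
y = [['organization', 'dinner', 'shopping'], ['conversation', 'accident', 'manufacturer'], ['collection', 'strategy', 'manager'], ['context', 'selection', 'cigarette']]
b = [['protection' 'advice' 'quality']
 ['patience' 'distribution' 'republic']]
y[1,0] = 'conversation'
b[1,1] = 'distribution'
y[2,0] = 'collection'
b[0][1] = 'advice'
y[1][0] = 'conversation'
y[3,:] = ['context', 'selection', 'cigarette']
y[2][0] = 'collection'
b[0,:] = ['protection', 'advice', 'quality']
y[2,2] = 'manager'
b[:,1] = ['advice', 'distribution']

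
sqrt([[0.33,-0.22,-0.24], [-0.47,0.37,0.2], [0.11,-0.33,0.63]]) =[[0.42,  -0.29,  -0.18],  [-0.51,  0.49,  0.09],  [-0.02,  -0.26,  0.81]]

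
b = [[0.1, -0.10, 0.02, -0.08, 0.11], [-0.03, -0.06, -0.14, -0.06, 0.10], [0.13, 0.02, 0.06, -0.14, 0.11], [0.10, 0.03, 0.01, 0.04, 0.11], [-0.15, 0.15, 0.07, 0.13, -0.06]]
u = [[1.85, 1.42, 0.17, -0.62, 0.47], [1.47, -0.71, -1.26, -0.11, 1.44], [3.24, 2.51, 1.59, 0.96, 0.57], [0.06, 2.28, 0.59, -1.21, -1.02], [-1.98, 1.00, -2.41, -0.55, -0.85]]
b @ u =[[-0.12, 0.19, -0.14, 0.0, -0.10], [-0.8, -0.39, -0.43, -0.09, -0.2], [0.24, 0.11, -0.26, 0.08, 0.17], [0.05, 0.35, -0.25, -0.16, -0.04], [0.3, 0.09, 0.12, 0.02, 0.10]]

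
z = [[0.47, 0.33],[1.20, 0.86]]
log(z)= [[-3.20, 1.34], [4.89, -1.61]]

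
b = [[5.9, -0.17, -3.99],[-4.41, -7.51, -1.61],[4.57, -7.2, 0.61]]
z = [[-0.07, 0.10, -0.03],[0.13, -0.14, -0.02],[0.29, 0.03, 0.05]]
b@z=[[-1.59, 0.49, -0.37], [-1.13, 0.56, 0.2], [-1.08, 1.48, 0.04]]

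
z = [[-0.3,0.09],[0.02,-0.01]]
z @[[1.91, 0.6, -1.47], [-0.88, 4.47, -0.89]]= [[-0.65, 0.22, 0.36], [0.05, -0.03, -0.02]]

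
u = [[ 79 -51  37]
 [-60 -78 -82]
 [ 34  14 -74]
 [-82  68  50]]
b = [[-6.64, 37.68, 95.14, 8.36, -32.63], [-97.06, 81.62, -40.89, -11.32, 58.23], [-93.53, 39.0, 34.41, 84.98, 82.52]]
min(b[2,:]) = -93.53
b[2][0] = -93.53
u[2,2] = -74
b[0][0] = -6.64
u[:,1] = [-51, -78, 14, 68]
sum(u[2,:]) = -26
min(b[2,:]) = -93.53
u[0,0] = 79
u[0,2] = 37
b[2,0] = -93.53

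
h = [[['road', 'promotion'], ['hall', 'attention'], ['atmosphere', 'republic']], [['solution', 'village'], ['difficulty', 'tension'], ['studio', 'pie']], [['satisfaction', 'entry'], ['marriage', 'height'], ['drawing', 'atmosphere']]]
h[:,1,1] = ['attention', 'tension', 'height']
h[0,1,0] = 'hall'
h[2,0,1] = 'entry'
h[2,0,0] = 'satisfaction'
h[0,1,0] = 'hall'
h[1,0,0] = 'solution'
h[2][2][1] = 'atmosphere'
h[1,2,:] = ['studio', 'pie']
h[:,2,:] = [['atmosphere', 'republic'], ['studio', 'pie'], ['drawing', 'atmosphere']]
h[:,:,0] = [['road', 'hall', 'atmosphere'], ['solution', 'difficulty', 'studio'], ['satisfaction', 'marriage', 'drawing']]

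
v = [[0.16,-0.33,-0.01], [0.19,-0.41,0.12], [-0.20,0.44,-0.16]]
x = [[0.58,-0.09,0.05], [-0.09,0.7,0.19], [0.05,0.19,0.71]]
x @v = [[0.07,-0.13,-0.02], [0.08,-0.17,0.05], [-0.1,0.22,-0.09]]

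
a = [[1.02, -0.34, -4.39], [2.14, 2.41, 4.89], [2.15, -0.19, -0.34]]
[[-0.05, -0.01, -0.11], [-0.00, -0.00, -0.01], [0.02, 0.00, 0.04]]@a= [[-0.31, 0.01, 0.21], [-0.02, 0.00, 0.0], [0.11, -0.01, -0.10]]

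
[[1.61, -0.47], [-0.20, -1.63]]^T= [[1.61, -0.20], [-0.47, -1.63]]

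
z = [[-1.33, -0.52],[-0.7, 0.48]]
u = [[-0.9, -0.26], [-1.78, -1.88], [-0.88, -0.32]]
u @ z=[[1.38, 0.34], [3.68, 0.02], [1.39, 0.30]]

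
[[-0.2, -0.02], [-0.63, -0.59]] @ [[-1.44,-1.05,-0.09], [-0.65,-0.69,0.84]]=[[0.30, 0.22, 0.00], [1.29, 1.07, -0.44]]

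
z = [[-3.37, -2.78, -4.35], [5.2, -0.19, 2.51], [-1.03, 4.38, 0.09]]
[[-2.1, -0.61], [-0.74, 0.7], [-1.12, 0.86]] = z@[[-0.87, 0.25], [-0.49, 0.26], [1.47, -0.22]]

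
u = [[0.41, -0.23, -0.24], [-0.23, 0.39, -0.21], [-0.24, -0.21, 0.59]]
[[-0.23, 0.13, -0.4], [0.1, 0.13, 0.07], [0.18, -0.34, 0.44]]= u @ [[-0.51,0.39,-0.47], [0.00,0.42,0.24], [0.1,-0.26,0.64]]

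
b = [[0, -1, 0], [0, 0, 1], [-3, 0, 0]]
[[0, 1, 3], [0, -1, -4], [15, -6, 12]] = b @ [[-5, 2, -4], [0, -1, -3], [0, -1, -4]]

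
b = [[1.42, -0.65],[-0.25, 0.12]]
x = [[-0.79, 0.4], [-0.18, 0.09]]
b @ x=[[-1.00, 0.51],[0.18, -0.09]]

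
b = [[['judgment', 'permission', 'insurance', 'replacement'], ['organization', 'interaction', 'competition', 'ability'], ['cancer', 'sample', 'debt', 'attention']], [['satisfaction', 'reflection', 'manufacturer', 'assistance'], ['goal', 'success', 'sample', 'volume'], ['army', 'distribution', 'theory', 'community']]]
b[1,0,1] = 'reflection'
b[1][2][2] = 'theory'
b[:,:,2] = [['insurance', 'competition', 'debt'], ['manufacturer', 'sample', 'theory']]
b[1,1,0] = 'goal'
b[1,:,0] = ['satisfaction', 'goal', 'army']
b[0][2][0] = 'cancer'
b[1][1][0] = 'goal'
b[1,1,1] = 'success'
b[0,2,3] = 'attention'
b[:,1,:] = [['organization', 'interaction', 'competition', 'ability'], ['goal', 'success', 'sample', 'volume']]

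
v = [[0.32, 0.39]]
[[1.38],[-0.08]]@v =[[0.44,0.54], [-0.03,-0.03]]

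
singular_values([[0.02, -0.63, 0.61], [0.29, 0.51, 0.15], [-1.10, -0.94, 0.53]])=[1.73, 0.63, 0.35]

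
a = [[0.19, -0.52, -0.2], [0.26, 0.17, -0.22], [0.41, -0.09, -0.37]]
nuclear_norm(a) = 1.24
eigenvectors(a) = [[-0.73+0.00j, -0.73-0.00j, (0.66+0j)], [(-0.08+0.3j), (-0.08-0.3j), (-0.04+0j)], [(-0.5+0.35j), -0.50-0.35j, (0.75+0j)]]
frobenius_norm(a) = 0.90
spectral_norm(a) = 0.75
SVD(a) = [[-0.64, 0.69, -0.34], [-0.30, -0.63, -0.72], [-0.71, -0.36, 0.61]] @ diag([0.7528515826025133, 0.487559389039007, 0.0005802868266861212]) @ [[-0.65, 0.46, 0.6], [-0.37, -0.89, 0.28], [-0.66, 0.05, -0.75]]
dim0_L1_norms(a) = [0.86, 0.78, 0.79]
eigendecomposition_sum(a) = [[0.09+0.29j, -0.26+0.28j, -0.10-0.24j], [0.13-0.01j, 0.09+0.14j, -0.11+0.01j], [0.20+0.15j, -0.05+0.31j, (-0.18-0.12j)]] + [[(0.09-0.29j), -0.26-0.28j, (-0.1+0.24j)],[(0.13+0.01j), 0.09-0.14j, -0.11-0.01j],[(0.2-0.15j), (-0.05-0.31j), (-0.18+0.12j)]] + [[0j, 0j, -0.00-0.00j], [-0.00-0.00j, -0.00-0.00j, 0j], [0.00+0.00j, 0.00+0.00j, (-0-0j)]]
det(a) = -0.00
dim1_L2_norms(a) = [0.59, 0.38, 0.56]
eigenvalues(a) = [(-0+0.31j), (-0-0.31j), (-0+0j)]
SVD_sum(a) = [[0.31, -0.22, -0.29], [0.14, -0.10, -0.13], [0.34, -0.25, -0.32]] + [[-0.12, -0.30, 0.09], [0.11, 0.27, -0.09], [0.07, 0.16, -0.05]] + [[0.0,-0.0,0.0],[0.00,-0.0,0.0],[-0.0,0.0,-0.00]]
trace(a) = -0.01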